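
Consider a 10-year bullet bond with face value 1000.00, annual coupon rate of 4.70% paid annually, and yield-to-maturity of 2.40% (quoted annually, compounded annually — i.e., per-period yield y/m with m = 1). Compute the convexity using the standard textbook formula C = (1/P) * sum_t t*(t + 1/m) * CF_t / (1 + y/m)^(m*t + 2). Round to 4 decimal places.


Answer: Convexity = 82.4940

Derivation:
Coupon per period c = face * coupon_rate / m = 47.000000
Periods per year m = 1; per-period yield y/m = 0.024000
Number of cashflows N = 10
Cashflows (t years, CF_t, discount factor 1/(1+y/m)^(m*t), PV):
  t = 1.0000: CF_t = 47.000000, DF = 0.976562, PV = 45.898438
  t = 2.0000: CF_t = 47.000000, DF = 0.953674, PV = 44.822693
  t = 3.0000: CF_t = 47.000000, DF = 0.931323, PV = 43.772161
  t = 4.0000: CF_t = 47.000000, DF = 0.909495, PV = 42.746251
  t = 5.0000: CF_t = 47.000000, DF = 0.888178, PV = 41.744386
  t = 6.0000: CF_t = 47.000000, DF = 0.867362, PV = 40.766002
  t = 7.0000: CF_t = 47.000000, DF = 0.847033, PV = 39.810549
  t = 8.0000: CF_t = 47.000000, DF = 0.827181, PV = 38.877489
  t = 9.0000: CF_t = 47.000000, DF = 0.807794, PV = 37.966298
  t = 10.0000: CF_t = 1047.000000, DF = 0.788861, PV = 825.937368
Price P = sum_t PV_t = 1202.341632
Convexity numerator sum_t t*(t + 1/m) * CF_t / (1+y/m)^(m*t + 2):
  t = 1.0000: term = 87.544322
  t = 2.0000: term = 256.477506
  t = 3.0000: term = 500.932629
  t = 4.0000: term = 815.320034
  t = 5.0000: term = 1194.316456
  t = 6.0000: term = 1632.854529
  t = 7.0000: term = 2126.112668
  t = 8.0000: term = 2669.505303
  t = 9.0000: term = 3258.673466
  t = 10.0000: term = 86644.278006
Convexity = (1/P) * sum = 99186.014918 / 1202.341632 = 82.494037


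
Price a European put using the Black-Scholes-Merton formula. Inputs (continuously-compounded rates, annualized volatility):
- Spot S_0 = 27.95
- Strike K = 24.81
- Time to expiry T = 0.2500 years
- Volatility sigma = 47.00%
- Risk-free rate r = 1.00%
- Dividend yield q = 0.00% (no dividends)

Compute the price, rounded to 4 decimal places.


Answer: Price = 1.1848

Derivation:
d1 = (ln(S/K) + (r - q + 0.5*sigma^2) * T) / (sigma * sqrt(T)) = 0.63524639
d2 = d1 - sigma * sqrt(T) = 0.40024639
exp(-rT) = 0.99750312; exp(-qT) = 1.00000000
P = K * exp(-rT) * N(-d2) - S_0 * exp(-qT) * N(-d1)
N(-d1) = 0.26263387; N(-d2) = 0.34448752
P = 24.8100 * 0.99750312 * 0.34448752 - 27.9500 * 1.00000000 * 0.26263387 = 1.1848


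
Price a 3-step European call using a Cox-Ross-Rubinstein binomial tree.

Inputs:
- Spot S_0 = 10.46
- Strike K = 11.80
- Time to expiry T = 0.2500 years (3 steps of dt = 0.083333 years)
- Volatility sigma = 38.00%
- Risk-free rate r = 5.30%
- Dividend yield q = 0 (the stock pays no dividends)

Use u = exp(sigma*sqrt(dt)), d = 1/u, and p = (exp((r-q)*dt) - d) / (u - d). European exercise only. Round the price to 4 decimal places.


Answer: Price = V(0,0) = 0.3230

Derivation:
dt = T/N = 0.083333
u = exp(sigma*sqrt(dt)) = 1.115939; d = 1/u = 0.896106
p = (exp((r-q)*dt) - d) / (u - d) = 0.492739
Discount per step: exp(-r*dt) = 0.995593
Stock lattice S(k, i) with i counting down-moves:
  k=0: S(0,0) = 10.4600
  k=1: S(1,0) = 11.6727; S(1,1) = 9.3733
  k=2: S(2,0) = 13.0261; S(2,1) = 10.4600; S(2,2) = 8.3994
  k=3: S(3,0) = 14.5363; S(3,1) = 11.6727; S(3,2) = 9.3733; S(3,3) = 7.5268
Terminal payoffs V(N, i) = max(S_T - K, 0):
  V(3,0) = 2.736288; V(3,1) = 0.000000; V(3,2) = 0.000000; V(3,3) = 0.000000
Backward induction: V(k, i) = exp(-r*dt) * [p * V(k+1, i) + (1-p) * V(k+1, i+1)].
  V(2,0) = exp(-r*dt) * [p*2.736288 + (1-p)*0.000000] = 1.342333
  V(2,1) = exp(-r*dt) * [p*0.000000 + (1-p)*0.000000] = 0.000000
  V(2,2) = exp(-r*dt) * [p*0.000000 + (1-p)*0.000000] = 0.000000
  V(1,0) = exp(-r*dt) * [p*1.342333 + (1-p)*0.000000] = 0.658505
  V(1,1) = exp(-r*dt) * [p*0.000000 + (1-p)*0.000000] = 0.000000
  V(0,0) = exp(-r*dt) * [p*0.658505 + (1-p)*0.000000] = 0.323041


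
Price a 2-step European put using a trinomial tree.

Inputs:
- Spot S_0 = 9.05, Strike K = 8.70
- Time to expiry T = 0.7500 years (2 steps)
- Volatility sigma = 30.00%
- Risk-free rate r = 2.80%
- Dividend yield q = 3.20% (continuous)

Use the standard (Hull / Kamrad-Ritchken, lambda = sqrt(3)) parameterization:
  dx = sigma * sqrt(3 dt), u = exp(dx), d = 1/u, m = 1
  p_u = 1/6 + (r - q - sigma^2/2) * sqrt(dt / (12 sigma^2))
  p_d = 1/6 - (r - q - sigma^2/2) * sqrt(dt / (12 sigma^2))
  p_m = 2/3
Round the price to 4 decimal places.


dt = T/N = 0.375000; dx = sigma*sqrt(3*dt) = 0.318198
u = exp(dx) = 1.374648; d = 1/u = 0.727459
p_u = 0.137793, p_m = 0.666667, p_d = 0.195540
Discount per step: exp(-r*dt) = 0.989555
Stock lattice S(k, j) with j the centered position index:
  k=0: S(0,+0) = 9.0500
  k=1: S(1,-1) = 6.5835; S(1,+0) = 9.0500; S(1,+1) = 12.4406
  k=2: S(2,-2) = 4.7892; S(2,-1) = 6.5835; S(2,+0) = 9.0500; S(2,+1) = 12.4406; S(2,+2) = 17.1014
Terminal payoffs V(N, j) = max(K - S_T, 0):
  V(2,-2) = 3.910775; V(2,-1) = 2.116499; V(2,+0) = 0.000000; V(2,+1) = 0.000000; V(2,+2) = 0.000000
Backward induction: V(k, j) = exp(-r*dt) * [p_u * V(k+1, j+1) + p_m * V(k+1, j) + p_d * V(k+1, j-1)]
  V(1,-1) = exp(-r*dt) * [p_u*0.000000 + p_m*2.116499 + p_d*3.910775] = 2.152987
  V(1,+0) = exp(-r*dt) * [p_u*0.000000 + p_m*0.000000 + p_d*2.116499] = 0.409538
  V(1,+1) = exp(-r*dt) * [p_u*0.000000 + p_m*0.000000 + p_d*0.000000] = 0.000000
  V(0,+0) = exp(-r*dt) * [p_u*0.000000 + p_m*0.409538 + p_d*2.152987] = 0.686772

Answer: Price = V(0,0) = 0.6868


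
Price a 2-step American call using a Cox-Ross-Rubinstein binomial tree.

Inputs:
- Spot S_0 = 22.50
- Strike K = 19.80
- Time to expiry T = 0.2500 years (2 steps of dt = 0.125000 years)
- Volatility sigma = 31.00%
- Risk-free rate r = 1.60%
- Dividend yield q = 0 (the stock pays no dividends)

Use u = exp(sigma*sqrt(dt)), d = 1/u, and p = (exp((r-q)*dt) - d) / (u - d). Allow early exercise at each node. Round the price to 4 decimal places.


Answer: Price = V(0,0) = 3.2416

Derivation:
dt = T/N = 0.125000
u = exp(sigma*sqrt(dt)) = 1.115833; d = 1/u = 0.896191
p = (exp((r-q)*dt) - d) / (u - d) = 0.481742
Discount per step: exp(-r*dt) = 0.998002
Stock lattice S(k, i) with i counting down-moves:
  k=0: S(0,0) = 22.5000
  k=1: S(1,0) = 25.1063; S(1,1) = 20.1643
  k=2: S(2,0) = 28.0144; S(2,1) = 22.5000; S(2,2) = 18.0711
Terminal payoffs V(N, i) = max(S_T - K, 0):
  V(2,0) = 8.214393; V(2,1) = 2.700000; V(2,2) = 0.000000
Backward induction: V(k, i) = exp(-r*dt) * [p * V(k+1, i) + (1-p) * V(k+1, i+1)]; then take max(V_cont, immediate exercise) for American.
  V(1,0) = exp(-r*dt) * [p*8.214393 + (1-p)*2.700000] = 5.345811; exercise = 5.306251; V(1,0) = max -> 5.345811
  V(1,1) = exp(-r*dt) * [p*2.700000 + (1-p)*0.000000] = 1.298104; exercise = 0.364301; V(1,1) = max -> 1.298104
  V(0,0) = exp(-r*dt) * [p*5.345811 + (1-p)*1.298104] = 3.241564; exercise = 2.700000; V(0,0) = max -> 3.241564


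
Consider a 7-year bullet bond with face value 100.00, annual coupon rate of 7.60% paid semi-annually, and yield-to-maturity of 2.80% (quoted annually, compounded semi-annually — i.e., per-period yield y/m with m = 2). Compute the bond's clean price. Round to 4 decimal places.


Coupon per period c = face * coupon_rate / m = 3.800000
Periods per year m = 2; per-period yield y/m = 0.014000
Number of cashflows N = 14
Cashflows (t years, CF_t, discount factor 1/(1+y/m)^(m*t), PV):
  t = 0.5000: CF_t = 3.800000, DF = 0.986193, PV = 3.747535
  t = 1.0000: CF_t = 3.800000, DF = 0.972577, PV = 3.695793
  t = 1.5000: CF_t = 3.800000, DF = 0.959149, PV = 3.644767
  t = 2.0000: CF_t = 3.800000, DF = 0.945906, PV = 3.594444
  t = 2.5000: CF_t = 3.800000, DF = 0.932847, PV = 3.544817
  t = 3.0000: CF_t = 3.800000, DF = 0.919967, PV = 3.495875
  t = 3.5000: CF_t = 3.800000, DF = 0.907265, PV = 3.447608
  t = 4.0000: CF_t = 3.800000, DF = 0.894739, PV = 3.400008
  t = 4.5000: CF_t = 3.800000, DF = 0.882386, PV = 3.353065
  t = 5.0000: CF_t = 3.800000, DF = 0.870203, PV = 3.306770
  t = 5.5000: CF_t = 3.800000, DF = 0.858188, PV = 3.261115
  t = 6.0000: CF_t = 3.800000, DF = 0.846339, PV = 3.216090
  t = 6.5000: CF_t = 3.800000, DF = 0.834654, PV = 3.171686
  t = 7.0000: CF_t = 103.800000, DF = 0.823130, PV = 85.440933
Price P = sum_t PV_t = 130.320507

Answer: Price = 130.3205


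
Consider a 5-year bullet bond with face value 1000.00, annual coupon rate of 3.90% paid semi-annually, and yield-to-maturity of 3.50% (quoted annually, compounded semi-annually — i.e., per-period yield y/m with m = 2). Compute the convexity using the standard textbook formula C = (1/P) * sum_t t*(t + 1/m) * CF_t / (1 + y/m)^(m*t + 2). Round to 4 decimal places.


Answer: Convexity = 23.7124

Derivation:
Coupon per period c = face * coupon_rate / m = 19.500000
Periods per year m = 2; per-period yield y/m = 0.017500
Number of cashflows N = 10
Cashflows (t years, CF_t, discount factor 1/(1+y/m)^(m*t), PV):
  t = 0.5000: CF_t = 19.500000, DF = 0.982801, PV = 19.164619
  t = 1.0000: CF_t = 19.500000, DF = 0.965898, PV = 18.835007
  t = 1.5000: CF_t = 19.500000, DF = 0.949285, PV = 18.511063
  t = 2.0000: CF_t = 19.500000, DF = 0.932959, PV = 18.192691
  t = 2.5000: CF_t = 19.500000, DF = 0.916913, PV = 17.879794
  t = 3.0000: CF_t = 19.500000, DF = 0.901143, PV = 17.572280
  t = 3.5000: CF_t = 19.500000, DF = 0.885644, PV = 17.270054
  t = 4.0000: CF_t = 19.500000, DF = 0.870412, PV = 16.973026
  t = 4.5000: CF_t = 19.500000, DF = 0.855441, PV = 16.681106
  t = 5.0000: CF_t = 1019.500000, DF = 0.840729, PV = 857.122807
Price P = sum_t PV_t = 1018.202446
Convexity numerator sum_t t*(t + 1/m) * CF_t / (1+y/m)^(m*t + 2):
  t = 0.5000: term = 9.255531
  t = 1.0000: term = 27.289036
  t = 1.5000: term = 53.639383
  t = 2.0000: term = 87.861398
  t = 2.5000: term = 129.525402
  t = 3.0000: term = 178.216770
  t = 3.5000: term = 233.535488
  t = 4.0000: term = 295.095738
  t = 4.5000: term = 362.525477
  t = 5.0000: term = 22767.057751
Convexity = (1/P) * sum = 24144.001975 / 1018.202446 = 23.712379


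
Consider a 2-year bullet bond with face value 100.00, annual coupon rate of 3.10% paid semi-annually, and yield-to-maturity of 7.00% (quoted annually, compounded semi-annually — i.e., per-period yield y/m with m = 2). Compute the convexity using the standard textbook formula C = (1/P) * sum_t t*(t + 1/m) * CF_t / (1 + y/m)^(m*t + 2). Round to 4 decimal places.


Coupon per period c = face * coupon_rate / m = 1.550000
Periods per year m = 2; per-period yield y/m = 0.035000
Number of cashflows N = 4
Cashflows (t years, CF_t, discount factor 1/(1+y/m)^(m*t), PV):
  t = 0.5000: CF_t = 1.550000, DF = 0.966184, PV = 1.497585
  t = 1.0000: CF_t = 1.550000, DF = 0.933511, PV = 1.446942
  t = 1.5000: CF_t = 1.550000, DF = 0.901943, PV = 1.398011
  t = 2.0000: CF_t = 101.550000, DF = 0.871442, PV = 88.494958
Price P = sum_t PV_t = 92.837496
Convexity numerator sum_t t*(t + 1/m) * CF_t / (1+y/m)^(m*t + 2):
  t = 0.5000: term = 0.699006
  t = 1.0000: term = 2.026103
  t = 1.5000: term = 3.915175
  t = 2.0000: term = 413.054952
Convexity = (1/P) * sum = 419.695236 / 92.837496 = 4.520751

Answer: Convexity = 4.5208


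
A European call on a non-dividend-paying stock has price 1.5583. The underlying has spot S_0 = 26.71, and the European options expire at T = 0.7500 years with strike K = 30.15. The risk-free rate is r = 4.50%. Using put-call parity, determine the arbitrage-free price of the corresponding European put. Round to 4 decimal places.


Put-call parity: C - P = S_0 * exp(-qT) - K * exp(-rT).
S_0 * exp(-qT) = 26.7100 * 1.00000000 = 26.71000000
K * exp(-rT) = 30.1500 * 0.96681318 = 29.14941731
P = C - S*exp(-qT) + K*exp(-rT)
P = 1.5583 - 26.71000000 + 29.14941731 = 3.9977

Answer: Put price = 3.9977


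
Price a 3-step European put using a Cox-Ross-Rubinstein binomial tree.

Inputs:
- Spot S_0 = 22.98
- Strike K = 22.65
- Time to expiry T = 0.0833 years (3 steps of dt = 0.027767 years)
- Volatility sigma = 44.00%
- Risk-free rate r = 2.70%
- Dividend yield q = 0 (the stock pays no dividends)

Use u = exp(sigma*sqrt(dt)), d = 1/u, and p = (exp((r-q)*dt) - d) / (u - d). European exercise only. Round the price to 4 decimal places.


Answer: Price = V(0,0) = 1.0643

Derivation:
dt = T/N = 0.027767
u = exp(sigma*sqrt(dt)) = 1.076073; d = 1/u = 0.929305
p = (exp((r-q)*dt) - d) / (u - d) = 0.486788
Discount per step: exp(-r*dt) = 0.999251
Stock lattice S(k, i) with i counting down-moves:
  k=0: S(0,0) = 22.9800
  k=1: S(1,0) = 24.7282; S(1,1) = 21.3554
  k=2: S(2,0) = 26.6093; S(2,1) = 22.9800; S(2,2) = 19.8457
  k=3: S(3,0) = 28.6336; S(3,1) = 24.7282; S(3,2) = 21.3554; S(3,3) = 18.4427
Terminal payoffs V(N, i) = max(K - S_T, 0):
  V(3,0) = 0.000000; V(3,1) = 0.000000; V(3,2) = 1.294579; V(3,3) = 4.207306
Backward induction: V(k, i) = exp(-r*dt) * [p * V(k+1, i) + (1-p) * V(k+1, i+1)].
  V(2,0) = exp(-r*dt) * [p*0.000000 + (1-p)*0.000000] = 0.000000
  V(2,1) = exp(-r*dt) * [p*0.000000 + (1-p)*1.294579] = 0.663895
  V(2,2) = exp(-r*dt) * [p*1.294579 + (1-p)*4.207306] = 2.787334
  V(1,0) = exp(-r*dt) * [p*0.000000 + (1-p)*0.663895] = 0.340463
  V(1,1) = exp(-r*dt) * [p*0.663895 + (1-p)*2.787334] = 1.752354
  V(0,0) = exp(-r*dt) * [p*0.340463 + (1-p)*1.752354] = 1.064264


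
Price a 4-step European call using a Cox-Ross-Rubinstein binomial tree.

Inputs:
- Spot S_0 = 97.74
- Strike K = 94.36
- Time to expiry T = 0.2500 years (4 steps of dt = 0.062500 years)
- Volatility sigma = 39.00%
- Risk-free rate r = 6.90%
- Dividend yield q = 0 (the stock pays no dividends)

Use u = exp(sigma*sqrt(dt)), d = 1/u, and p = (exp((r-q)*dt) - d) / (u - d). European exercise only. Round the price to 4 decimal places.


Answer: Price = V(0,0) = 10.2112

Derivation:
dt = T/N = 0.062500
u = exp(sigma*sqrt(dt)) = 1.102411; d = 1/u = 0.907102
p = (exp((r-q)*dt) - d) / (u - d) = 0.497772
Discount per step: exp(-r*dt) = 0.995697
Stock lattice S(k, i) with i counting down-moves:
  k=0: S(0,0) = 97.7400
  k=1: S(1,0) = 107.7497; S(1,1) = 88.6602
  k=2: S(2,0) = 118.7845; S(2,1) = 97.7400; S(2,2) = 80.4239
  k=3: S(3,0) = 130.9494; S(3,1) = 107.7497; S(3,2) = 88.6602; S(3,3) = 72.9527
  k=4: S(4,0) = 144.3601; S(4,1) = 118.7845; S(4,2) = 97.7400; S(4,3) = 80.4239; S(4,4) = 66.1755
Terminal payoffs V(N, i) = max(S_T - K, 0):
  V(4,0) = 50.000103; V(4,1) = 24.424496; V(4,2) = 3.380000; V(4,3) = 0.000000; V(4,4) = 0.000000
Backward induction: V(k, i) = exp(-r*dt) * [p * V(k+1, i) + (1-p) * V(k+1, i+1)].
  V(3,0) = exp(-r*dt) * [p*50.000103 + (1-p)*24.424496] = 36.995439
  V(3,1) = exp(-r*dt) * [p*24.424496 + (1-p)*3.380000] = 13.795746
  V(3,2) = exp(-r*dt) * [p*3.380000 + (1-p)*0.000000] = 1.675231
  V(3,3) = exp(-r*dt) * [p*0.000000 + (1-p)*0.000000] = 0.000000
  V(2,0) = exp(-r*dt) * [p*36.995439 + (1-p)*13.795746] = 25.234851
  V(2,1) = exp(-r*dt) * [p*13.795746 + (1-p)*1.675231] = 7.675317
  V(2,2) = exp(-r*dt) * [p*1.675231 + (1-p)*0.000000] = 0.830295
  V(1,0) = exp(-r*dt) * [p*25.234851 + (1-p)*7.675317] = 16.345326
  V(1,1) = exp(-r*dt) * [p*7.675317 + (1-p)*0.830295] = 4.219322
  V(0,0) = exp(-r*dt) * [p*16.345326 + (1-p)*4.219322] = 10.211181


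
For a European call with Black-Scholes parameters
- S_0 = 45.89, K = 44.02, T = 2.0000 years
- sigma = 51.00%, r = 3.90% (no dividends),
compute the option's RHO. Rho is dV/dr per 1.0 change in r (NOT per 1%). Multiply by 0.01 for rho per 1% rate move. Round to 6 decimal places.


d1 = 0.5264523016; d2 = -0.1947966152
phi(d1) = 0.3473179813; exp(-qT) = 1.0000000000; exp(-rT) = 0.9249644265
N(d2) = 0.4227760861
Rho = K*T*exp(-rT)*N(d2) = 44.0200 * 2.0000 * 0.9249644265 * 0.4227760861 = 34.428292

Answer: Rho = 34.428292


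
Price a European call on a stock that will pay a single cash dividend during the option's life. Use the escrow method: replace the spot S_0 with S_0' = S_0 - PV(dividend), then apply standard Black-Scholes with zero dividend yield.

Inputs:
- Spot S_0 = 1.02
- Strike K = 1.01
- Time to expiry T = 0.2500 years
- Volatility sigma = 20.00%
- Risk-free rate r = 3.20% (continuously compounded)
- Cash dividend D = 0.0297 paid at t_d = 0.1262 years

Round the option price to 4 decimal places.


Answer: Price = 0.0342

Derivation:
PV(D) = D * exp(-r * t_d) = 0.0297 * 0.99596974 = 0.02958030
S_0' = S_0 - PV(D) = 1.0200 - 0.02958030 = 0.99041970
d1 = (ln(S_0'/K) + (r + sigma^2/2)*T) / (sigma*sqrt(T)) = -0.06576819
d2 = d1 - sigma*sqrt(T) = -0.16576819
exp(-rT) = 0.99203191
N(d1) = 0.47378119; N(d2) = 0.43416969
C = S_0' * N(d1) - K * exp(-rT) * N(d2) = 0.99041970 * 0.47378119 - 1.0100 * 0.99203191 * 0.43416969 = 0.0342


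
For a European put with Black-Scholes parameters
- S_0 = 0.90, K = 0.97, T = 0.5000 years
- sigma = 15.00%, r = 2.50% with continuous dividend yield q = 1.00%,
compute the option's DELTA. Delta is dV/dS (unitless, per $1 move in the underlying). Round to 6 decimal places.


d1 = -0.5824326190; d2 = -0.6884986362
phi(d1) = 0.3367035494; exp(-qT) = 0.9950124792; exp(-rT) = 0.9875778005
N(-d1) = 0.7198623423
Delta = -exp(-qT) * N(-d1) = -0.9950124792 * 0.7198623423 = -0.716272

Answer: Delta = -0.716272


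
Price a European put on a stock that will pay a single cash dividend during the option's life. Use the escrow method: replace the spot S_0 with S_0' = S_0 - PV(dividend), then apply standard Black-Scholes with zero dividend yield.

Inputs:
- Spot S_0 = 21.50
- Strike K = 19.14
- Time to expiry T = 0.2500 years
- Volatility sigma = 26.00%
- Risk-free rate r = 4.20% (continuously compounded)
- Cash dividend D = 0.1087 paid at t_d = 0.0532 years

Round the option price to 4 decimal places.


Answer: Price = 0.2455

Derivation:
PV(D) = D * exp(-r * t_d) = 0.1087 * 0.99776809 = 0.10845739
S_0' = S_0 - PV(D) = 21.5000 - 0.10845739 = 21.39154261
d1 = (ln(S_0'/K) + (r + sigma^2/2)*T) / (sigma*sqrt(T)) = 1.00127117
d2 = d1 - sigma*sqrt(T) = 0.87127117
exp(-rT) = 0.98955493
N(-d1) = 0.15834786; N(-d2) = 0.19180305
P = K * exp(-rT) * N(-d2) - S_0' * N(-d1) = 19.1400 * 0.98955493 * 0.19180305 - 21.39154261 * 0.15834786 = 0.2455


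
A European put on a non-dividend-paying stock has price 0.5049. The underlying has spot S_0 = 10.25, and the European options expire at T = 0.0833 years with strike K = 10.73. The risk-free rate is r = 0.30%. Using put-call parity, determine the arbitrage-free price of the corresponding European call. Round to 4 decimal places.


Put-call parity: C - P = S_0 * exp(-qT) - K * exp(-rT).
S_0 * exp(-qT) = 10.2500 * 1.00000000 = 10.25000000
K * exp(-rT) = 10.7300 * 0.99975013 = 10.72731891
C = P + S*exp(-qT) - K*exp(-rT)
C = 0.5049 + 10.25000000 - 10.72731891 = 0.0276

Answer: Call price = 0.0276


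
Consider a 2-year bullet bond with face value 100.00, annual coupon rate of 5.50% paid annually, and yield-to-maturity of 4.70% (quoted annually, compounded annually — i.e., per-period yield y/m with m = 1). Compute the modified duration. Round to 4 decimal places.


Answer: Modified duration = 1.8608

Derivation:
Coupon per period c = face * coupon_rate / m = 5.500000
Periods per year m = 1; per-period yield y/m = 0.047000
Number of cashflows N = 2
Cashflows (t years, CF_t, discount factor 1/(1+y/m)^(m*t), PV):
  t = 1.0000: CF_t = 5.500000, DF = 0.955110, PV = 5.253104
  t = 2.0000: CF_t = 105.500000, DF = 0.912235, PV = 96.240772
Price P = sum_t PV_t = 101.493876
First compute Macaulay numerator sum_t t * PV_t:
  t * PV_t at t = 1.0000: 5.253104
  t * PV_t at t = 2.0000: 192.481543
Macaulay duration D = 197.734647 / 101.493876 = 1.948242
Modified duration = D / (1 + y/m) = 1.948242 / (1 + 0.047000) = 1.860785


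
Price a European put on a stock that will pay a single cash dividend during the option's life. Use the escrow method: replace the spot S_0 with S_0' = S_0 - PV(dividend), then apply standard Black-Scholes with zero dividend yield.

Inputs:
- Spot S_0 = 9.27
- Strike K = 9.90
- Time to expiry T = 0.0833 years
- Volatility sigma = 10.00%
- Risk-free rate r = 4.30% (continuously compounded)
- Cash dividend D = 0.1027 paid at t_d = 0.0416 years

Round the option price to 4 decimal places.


PV(D) = D * exp(-r * t_d) = 0.1027 * 0.99821280 = 0.10251645
S_0' = S_0 - PV(D) = 9.2700 - 0.10251645 = 9.16748355
d1 = (ln(S_0'/K) + (r + sigma^2/2)*T) / (sigma*sqrt(T)) = -2.52491820
d2 = d1 - sigma*sqrt(T) = -2.55377994
exp(-rT) = 0.99642451
N(-d1) = 0.99421374; N(-d2) = 0.99467197
P = K * exp(-rT) * N(-d2) - S_0' * N(-d1) = 9.9000 * 0.99642451 * 0.99467197 - 9.16748355 * 0.99421374 = 0.6976

Answer: Price = 0.6976


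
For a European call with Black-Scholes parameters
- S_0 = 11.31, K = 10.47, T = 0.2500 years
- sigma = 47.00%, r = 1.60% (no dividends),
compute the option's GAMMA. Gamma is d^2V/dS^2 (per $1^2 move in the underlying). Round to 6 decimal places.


Answer: Gamma = 0.134849

Derivation:
d1 = 0.4629181500; d2 = 0.2279181500
phi(d1) = 0.3584073322; exp(-qT) = 1.0000000000; exp(-rT) = 0.9960079893
Gamma = exp(-qT) * phi(d1) / (S * sigma * sqrt(T)) = 1.0000000000 * 0.3584073322 / (11.3100 * 0.4700 * 0.5000000000) = 0.134849


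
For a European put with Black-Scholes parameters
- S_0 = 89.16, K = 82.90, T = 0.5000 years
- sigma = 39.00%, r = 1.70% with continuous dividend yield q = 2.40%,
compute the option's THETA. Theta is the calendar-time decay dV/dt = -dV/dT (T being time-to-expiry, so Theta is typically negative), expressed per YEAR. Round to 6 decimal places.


Answer: Theta = -9.086645

Derivation:
d1 = 0.3891714339; d2 = 0.1133997892
phi(d1) = 0.3698470506; exp(-qT) = 0.9880717129; exp(-rT) = 0.9915360229
Theta = -S*exp(-qT)*phi(d1)*sigma/(2*sqrt(T)) + r*K*exp(-rT)*N(-d2) - q*S*exp(-qT)*N(-d1)
N(-d1) = 0.3485746668; N(-d2) = 0.4548568034; sqrt(T) = 0.7071067812
Term 1 = -89.1600 * 0.9880717129 * 0.3698470506 * 0.3900 / (2 * 0.7071067812) = -8.9852526851
Term 2 = 0.0170 * 82.9000 * 0.9915360229 * 0.4548568034 = 0.6356040324
Term 3 = -0.0240 * 89.1600 * 0.9880717129 * 0.3485746668 = -0.7369967770
Theta = -8.9852526851 + (0.6356040324) + (-0.7369967770) = -9.086645


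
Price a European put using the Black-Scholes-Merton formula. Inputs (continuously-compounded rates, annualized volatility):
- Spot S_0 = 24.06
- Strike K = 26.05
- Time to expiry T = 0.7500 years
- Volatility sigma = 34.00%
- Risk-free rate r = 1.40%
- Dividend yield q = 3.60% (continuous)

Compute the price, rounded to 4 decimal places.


d1 = (ln(S/K) + (r - q + 0.5*sigma^2) * T) / (sigma * sqrt(T)) = -0.17869690
d2 = d1 - sigma * sqrt(T) = -0.47314553
exp(-rT) = 0.98955493; exp(-qT) = 0.97336124
P = K * exp(-rT) * N(-d2) - S_0 * exp(-qT) * N(-d1)
N(-d1) = 0.57091215; N(-d2) = 0.68194532
P = 26.0500 * 0.98955493 * 0.68194532 - 24.0600 * 0.97336124 * 0.57091215 = 4.2089

Answer: Price = 4.2089


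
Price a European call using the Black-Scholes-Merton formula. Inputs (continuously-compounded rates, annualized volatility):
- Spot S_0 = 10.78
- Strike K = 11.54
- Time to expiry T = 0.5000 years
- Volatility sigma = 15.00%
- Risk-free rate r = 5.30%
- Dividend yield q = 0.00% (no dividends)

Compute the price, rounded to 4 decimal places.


d1 = (ln(S/K) + (r - q + 0.5*sigma^2) * T) / (sigma * sqrt(T)) = -0.33942724
d2 = d1 - sigma * sqrt(T) = -0.44549326
exp(-rT) = 0.97384804; exp(-qT) = 1.00000000
C = S_0 * exp(-qT) * N(d1) - K * exp(-rT) * N(d2)
N(d1) = 0.36714395; N(d2) = 0.32798167
C = 10.7800 * 1.00000000 * 0.36714395 - 11.5400 * 0.97384804 * 0.32798167 = 0.2719

Answer: Price = 0.2719


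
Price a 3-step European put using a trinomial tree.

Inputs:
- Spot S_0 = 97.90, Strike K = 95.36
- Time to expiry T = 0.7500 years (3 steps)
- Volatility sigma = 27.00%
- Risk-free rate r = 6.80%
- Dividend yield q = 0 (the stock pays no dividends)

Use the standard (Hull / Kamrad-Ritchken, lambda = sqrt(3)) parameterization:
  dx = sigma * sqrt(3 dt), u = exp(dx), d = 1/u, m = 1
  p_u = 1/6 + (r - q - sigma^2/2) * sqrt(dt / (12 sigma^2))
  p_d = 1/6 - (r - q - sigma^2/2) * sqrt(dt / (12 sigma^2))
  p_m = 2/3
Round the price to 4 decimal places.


Answer: Price = V(0,0) = 5.2029

Derivation:
dt = T/N = 0.250000; dx = sigma*sqrt(3*dt) = 0.233827
u = exp(dx) = 1.263426; d = 1/u = 0.791499
p_u = 0.183533, p_m = 0.666667, p_d = 0.149801
Discount per step: exp(-r*dt) = 0.983144
Stock lattice S(k, j) with j the centered position index:
  k=0: S(0,+0) = 97.9000
  k=1: S(1,-1) = 77.4877; S(1,+0) = 97.9000; S(1,+1) = 123.6894
  k=2: S(2,-2) = 61.3315; S(2,-1) = 77.4877; S(2,+0) = 97.9000; S(2,+1) = 123.6894; S(2,+2) = 156.2723
  k=3: S(3,-3) = 48.5438; S(3,-2) = 61.3315; S(3,-1) = 77.4877; S(3,+0) = 97.9000; S(3,+1) = 123.6894; S(3,+2) = 156.2723; S(3,+3) = 197.4385
Terminal payoffs V(N, j) = max(K - S_T, 0):
  V(3,-3) = 46.816225; V(3,-2) = 34.028546; V(3,-1) = 17.872263; V(3,+0) = 0.000000; V(3,+1) = 0.000000; V(3,+2) = 0.000000; V(3,+3) = 0.000000
Backward induction: V(k, j) = exp(-r*dt) * [p_u * V(k+1, j+1) + p_m * V(k+1, j) + p_d * V(k+1, j-1)]
  V(2,-2) = exp(-r*dt) * [p_u*17.872263 + p_m*34.028546 + p_d*46.816225] = 32.423036
  V(2,-1) = exp(-r*dt) * [p_u*0.000000 + p_m*17.872263 + p_d*34.028546] = 16.725572
  V(2,+0) = exp(-r*dt) * [p_u*0.000000 + p_m*0.000000 + p_d*17.872263] = 2.632146
  V(2,+1) = exp(-r*dt) * [p_u*0.000000 + p_m*0.000000 + p_d*0.000000] = 0.000000
  V(2,+2) = exp(-r*dt) * [p_u*0.000000 + p_m*0.000000 + p_d*0.000000] = 0.000000
  V(1,-1) = exp(-r*dt) * [p_u*2.632146 + p_m*16.725572 + p_d*32.423036] = 16.212487
  V(1,+0) = exp(-r*dt) * [p_u*0.000000 + p_m*2.632146 + p_d*16.725572] = 4.188452
  V(1,+1) = exp(-r*dt) * [p_u*0.000000 + p_m*0.000000 + p_d*2.632146] = 0.387651
  V(0,+0) = exp(-r*dt) * [p_u*0.387651 + p_m*4.188452 + p_d*16.212487] = 5.202882


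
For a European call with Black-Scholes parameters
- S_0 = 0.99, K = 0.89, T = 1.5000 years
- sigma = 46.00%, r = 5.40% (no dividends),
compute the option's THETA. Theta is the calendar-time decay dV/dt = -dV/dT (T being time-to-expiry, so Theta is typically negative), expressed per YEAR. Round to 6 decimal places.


d1 = 0.6144731046; d2 = 0.0510904638
phi(d1) = 0.3303088572; exp(-qT) = 1.0000000000; exp(-rT) = 0.9221936914
Theta = -S*exp(-qT)*phi(d1)*sigma/(2*sqrt(T)) - r*K*exp(-rT)*N(d2) + q*S*exp(-qT)*N(d1)
N(d1) = 0.7305486298; N(d2) = 0.5203732826; sqrt(T) = 1.2247448714
Term 1 = -0.9900 * 1.0000000000 * 0.3303088572 * 0.4600 / (2 * 1.2247448714) = -0.0614097912
Term 2 = -0.0540 * 0.8900 * 0.9221936914 * 0.5203732826 = -0.0230632711
Term 3 = 0 (no dividend yield, q = 0)
Theta = -0.0614097912 + (-0.0230632711) + (0.0000000000) = -0.084473

Answer: Theta = -0.084473


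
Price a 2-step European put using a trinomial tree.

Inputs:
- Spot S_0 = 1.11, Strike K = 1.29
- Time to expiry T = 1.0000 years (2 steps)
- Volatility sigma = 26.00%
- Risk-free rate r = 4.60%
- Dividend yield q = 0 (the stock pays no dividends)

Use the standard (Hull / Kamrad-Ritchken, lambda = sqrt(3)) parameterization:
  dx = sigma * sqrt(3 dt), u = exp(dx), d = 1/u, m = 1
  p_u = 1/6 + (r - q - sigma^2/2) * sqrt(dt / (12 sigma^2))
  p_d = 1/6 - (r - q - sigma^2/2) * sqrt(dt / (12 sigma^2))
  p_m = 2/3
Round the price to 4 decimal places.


Answer: Price = V(0,0) = 0.1990

Derivation:
dt = T/N = 0.500000; dx = sigma*sqrt(3*dt) = 0.318434
u = exp(dx) = 1.374972; d = 1/u = 0.727287
p_u = 0.176245, p_m = 0.666667, p_d = 0.157089
Discount per step: exp(-r*dt) = 0.977262
Stock lattice S(k, j) with j the centered position index:
  k=0: S(0,+0) = 1.1100
  k=1: S(1,-1) = 0.8073; S(1,+0) = 1.1100; S(1,+1) = 1.5262
  k=2: S(2,-2) = 0.5871; S(2,-1) = 0.8073; S(2,+0) = 1.1100; S(2,+1) = 1.5262; S(2,+2) = 2.0985
Terminal payoffs V(N, j) = max(K - S_T, 0):
  V(2,-2) = 0.702869; V(2,-1) = 0.482711; V(2,+0) = 0.180000; V(2,+1) = 0.000000; V(2,+2) = 0.000000
Backward induction: V(k, j) = exp(-r*dt) * [p_u * V(k+1, j+1) + p_m * V(k+1, j) + p_d * V(k+1, j-1)]
  V(1,-1) = exp(-r*dt) * [p_u*0.180000 + p_m*0.482711 + p_d*0.702869] = 0.453395
  V(1,+0) = exp(-r*dt) * [p_u*0.000000 + p_m*0.180000 + p_d*0.482711] = 0.191376
  V(1,+1) = exp(-r*dt) * [p_u*0.000000 + p_m*0.000000 + p_d*0.180000] = 0.027633
  V(0,+0) = exp(-r*dt) * [p_u*0.027633 + p_m*0.191376 + p_d*0.453395] = 0.199046


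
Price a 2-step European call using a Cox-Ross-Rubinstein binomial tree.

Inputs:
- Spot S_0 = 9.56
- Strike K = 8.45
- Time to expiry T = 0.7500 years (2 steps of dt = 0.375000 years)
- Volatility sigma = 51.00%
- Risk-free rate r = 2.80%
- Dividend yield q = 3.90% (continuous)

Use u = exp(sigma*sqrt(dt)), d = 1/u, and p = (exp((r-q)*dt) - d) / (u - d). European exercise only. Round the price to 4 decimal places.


dt = T/N = 0.375000
u = exp(sigma*sqrt(dt)) = 1.366578; d = 1/u = 0.731755
p = (exp((r-q)*dt) - d) / (u - d) = 0.416067
Discount per step: exp(-r*dt) = 0.989555
Stock lattice S(k, i) with i counting down-moves:
  k=0: S(0,0) = 9.5600
  k=1: S(1,0) = 13.0645; S(1,1) = 6.9956
  k=2: S(2,0) = 17.8536; S(2,1) = 9.5600; S(2,2) = 5.1190
Terminal payoffs V(N, i) = max(S_T - K, 0):
  V(2,0) = 9.403644; V(2,1) = 1.110000; V(2,2) = 0.000000
Backward induction: V(k, i) = exp(-r*dt) * [p * V(k+1, i) + (1-p) * V(k+1, i+1)].
  V(1,0) = exp(-r*dt) * [p*9.403644 + (1-p)*1.110000] = 4.513071
  V(1,1) = exp(-r*dt) * [p*1.110000 + (1-p)*0.000000] = 0.457010
  V(0,0) = exp(-r*dt) * [p*4.513071 + (1-p)*0.457010] = 2.122200

Answer: Price = V(0,0) = 2.1222


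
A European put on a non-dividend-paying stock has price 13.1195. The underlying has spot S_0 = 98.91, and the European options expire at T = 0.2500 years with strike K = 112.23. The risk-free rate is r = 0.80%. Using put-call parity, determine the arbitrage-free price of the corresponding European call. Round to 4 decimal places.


Answer: Call price = 0.0237

Derivation:
Put-call parity: C - P = S_0 * exp(-qT) - K * exp(-rT).
S_0 * exp(-qT) = 98.9100 * 1.00000000 = 98.91000000
K * exp(-rT) = 112.2300 * 0.99800200 = 112.00576431
C = P + S*exp(-qT) - K*exp(-rT)
C = 13.1195 + 98.91000000 - 112.00576431 = 0.0237


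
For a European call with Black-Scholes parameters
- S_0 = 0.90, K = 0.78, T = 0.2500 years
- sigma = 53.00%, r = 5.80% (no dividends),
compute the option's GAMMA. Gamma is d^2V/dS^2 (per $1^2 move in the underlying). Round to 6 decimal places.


d1 = 0.7272201647; d2 = 0.4622201647
phi(d1) = 0.3062470600; exp(-qT) = 1.0000000000; exp(-rT) = 0.9856046187
Gamma = exp(-qT) * phi(d1) / (S * sigma * sqrt(T)) = 1.0000000000 * 0.3062470600 / (0.9000 * 0.5300 * 0.5000000000) = 1.284055

Answer: Gamma = 1.284055


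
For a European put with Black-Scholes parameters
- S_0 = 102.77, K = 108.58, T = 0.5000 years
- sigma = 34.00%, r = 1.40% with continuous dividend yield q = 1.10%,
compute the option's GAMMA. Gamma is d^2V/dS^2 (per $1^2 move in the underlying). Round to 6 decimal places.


d1 = -0.1022965010; d2 = -0.3427128066
phi(d1) = 0.3968603512; exp(-qT) = 0.9945150973; exp(-rT) = 0.9930244429
Gamma = exp(-qT) * phi(d1) / (S * sigma * sqrt(T)) = 0.9945150973 * 0.3968603512 / (102.7700 * 0.3400 * 0.7071067812) = 0.015974

Answer: Gamma = 0.015974


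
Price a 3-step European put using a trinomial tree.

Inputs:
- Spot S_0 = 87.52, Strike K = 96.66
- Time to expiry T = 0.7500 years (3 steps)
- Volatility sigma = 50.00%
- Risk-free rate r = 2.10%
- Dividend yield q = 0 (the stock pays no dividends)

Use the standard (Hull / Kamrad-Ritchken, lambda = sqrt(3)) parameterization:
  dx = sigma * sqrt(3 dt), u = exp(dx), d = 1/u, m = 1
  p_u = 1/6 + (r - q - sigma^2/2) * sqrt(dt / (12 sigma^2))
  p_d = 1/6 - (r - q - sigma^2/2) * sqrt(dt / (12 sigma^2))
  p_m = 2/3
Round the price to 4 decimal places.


Answer: Price = V(0,0) = 19.6593

Derivation:
dt = T/N = 0.250000; dx = sigma*sqrt(3*dt) = 0.433013
u = exp(dx) = 1.541896; d = 1/u = 0.648552
p_u = 0.136644, p_m = 0.666667, p_d = 0.196689
Discount per step: exp(-r*dt) = 0.994764
Stock lattice S(k, j) with j the centered position index:
  k=0: S(0,+0) = 87.5200
  k=1: S(1,-1) = 56.7613; S(1,+0) = 87.5200; S(1,+1) = 134.9467
  k=2: S(2,-2) = 36.8127; S(2,-1) = 56.7613; S(2,+0) = 87.5200; S(2,+1) = 134.9467; S(2,+2) = 208.0738
  k=3: S(3,-3) = 23.8749; S(3,-2) = 36.8127; S(3,-1) = 56.7613; S(3,+0) = 87.5200; S(3,+1) = 134.9467; S(3,+2) = 208.0738; S(3,+3) = 320.8281
Terminal payoffs V(N, j) = max(K - S_T, 0):
  V(3,-3) = 72.785063; V(3,-2) = 59.847335; V(3,-1) = 39.898707; V(3,+0) = 9.140000; V(3,+1) = 0.000000; V(3,+2) = 0.000000; V(3,+3) = 0.000000
Backward induction: V(k, j) = exp(-r*dt) * [p_u * V(k+1, j+1) + p_m * V(k+1, j) + p_d * V(k+1, j-1)]
  V(2,-2) = exp(-r*dt) * [p_u*39.898707 + p_m*59.847335 + p_d*72.785063] = 59.353747
  V(2,-1) = exp(-r*dt) * [p_u*9.140000 + p_m*39.898707 + p_d*59.847335] = 39.411917
  V(2,+0) = exp(-r*dt) * [p_u*0.000000 + p_m*9.140000 + p_d*39.898707] = 13.867967
  V(2,+1) = exp(-r*dt) * [p_u*0.000000 + p_m*0.000000 + p_d*9.140000] = 1.788323
  V(2,+2) = exp(-r*dt) * [p_u*0.000000 + p_m*0.000000 + p_d*0.000000] = 0.000000
  V(1,-1) = exp(-r*dt) * [p_u*13.867967 + p_m*39.411917 + p_d*59.353747] = 39.635182
  V(1,+0) = exp(-r*dt) * [p_u*1.788323 + p_m*13.867967 + p_d*39.411917] = 17.151281
  V(1,+1) = exp(-r*dt) * [p_u*0.000000 + p_m*1.788323 + p_d*13.867967] = 3.899365
  V(0,+0) = exp(-r*dt) * [p_u*3.899365 + p_m*17.151281 + p_d*39.635182] = 19.659330


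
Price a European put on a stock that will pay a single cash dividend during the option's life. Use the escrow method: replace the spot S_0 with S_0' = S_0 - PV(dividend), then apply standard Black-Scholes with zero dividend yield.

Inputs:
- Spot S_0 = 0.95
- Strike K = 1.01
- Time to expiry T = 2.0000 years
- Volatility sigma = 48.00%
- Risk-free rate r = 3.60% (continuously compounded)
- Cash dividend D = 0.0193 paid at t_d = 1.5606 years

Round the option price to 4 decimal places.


PV(D) = D * exp(-r * t_d) = 0.0193 * 0.94536744 = 0.01824559
S_0' = S_0 - PV(D) = 0.9500 - 0.01824559 = 0.93175441
d1 = (ln(S_0'/K) + (r + sigma^2/2)*T) / (sigma*sqrt(T)) = 0.32668872
d2 = d1 - sigma*sqrt(T) = -0.35213379
exp(-rT) = 0.93053090
N(-d1) = 0.37195166; N(-d2) = 0.63763103
P = K * exp(-rT) * N(-d2) - S_0' * N(-d1) = 1.0100 * 0.93053090 * 0.63763103 - 0.93175441 * 0.37195166 = 0.2527

Answer: Price = 0.2527


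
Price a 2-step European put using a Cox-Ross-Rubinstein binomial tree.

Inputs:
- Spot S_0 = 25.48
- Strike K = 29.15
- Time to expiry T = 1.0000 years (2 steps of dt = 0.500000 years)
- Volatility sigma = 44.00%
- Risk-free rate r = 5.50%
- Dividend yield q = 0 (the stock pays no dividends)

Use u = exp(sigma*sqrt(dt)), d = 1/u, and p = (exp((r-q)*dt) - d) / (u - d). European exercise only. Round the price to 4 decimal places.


Answer: Price = V(0,0) = 5.8910

Derivation:
dt = T/N = 0.500000
u = exp(sigma*sqrt(dt)) = 1.364963; d = 1/u = 0.732621
p = (exp((r-q)*dt) - d) / (u - d) = 0.466932
Discount per step: exp(-r*dt) = 0.972875
Stock lattice S(k, i) with i counting down-moves:
  k=0: S(0,0) = 25.4800
  k=1: S(1,0) = 34.7792; S(1,1) = 18.6672
  k=2: S(2,0) = 47.4724; S(2,1) = 25.4800; S(2,2) = 13.6760
Terminal payoffs V(N, i) = max(K - S_T, 0):
  V(2,0) = 0.000000; V(2,1) = 3.670000; V(2,2) = 15.474036
Backward induction: V(k, i) = exp(-r*dt) * [p * V(k+1, i) + (1-p) * V(k+1, i+1)].
  V(1,0) = exp(-r*dt) * [p*0.000000 + (1-p)*3.670000] = 1.903292
  V(1,1) = exp(-r*dt) * [p*3.670000 + (1-p)*15.474036] = 9.692118
  V(0,0) = exp(-r*dt) * [p*1.903292 + (1-p)*9.692118] = 5.891012


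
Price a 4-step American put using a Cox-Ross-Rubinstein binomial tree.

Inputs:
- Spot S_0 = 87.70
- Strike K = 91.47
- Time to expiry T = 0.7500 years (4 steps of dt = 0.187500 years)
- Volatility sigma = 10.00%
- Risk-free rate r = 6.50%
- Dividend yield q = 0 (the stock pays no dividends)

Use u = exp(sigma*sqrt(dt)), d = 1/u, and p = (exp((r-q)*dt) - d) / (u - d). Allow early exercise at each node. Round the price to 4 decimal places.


dt = T/N = 0.187500
u = exp(sigma*sqrt(dt)) = 1.044252; d = 1/u = 0.957623
p = (exp((r-q)*dt) - d) / (u - d) = 0.630722
Discount per step: exp(-r*dt) = 0.987886
Stock lattice S(k, i) with i counting down-moves:
  k=0: S(0,0) = 87.7000
  k=1: S(1,0) = 91.5809; S(1,1) = 83.9835
  k=2: S(2,0) = 95.6336; S(2,1) = 87.7000; S(2,2) = 80.4245
  k=3: S(3,0) = 99.8656; S(3,1) = 91.5809; S(3,2) = 83.9835; S(3,3) = 77.0164
  k=4: S(4,0) = 104.2849; S(4,1) = 95.6336; S(4,2) = 87.7000; S(4,3) = 80.4245; S(4,4) = 73.7526
Terminal payoffs V(N, i) = max(K - S_T, 0):
  V(4,0) = 0.000000; V(4,1) = 0.000000; V(4,2) = 3.770000; V(4,3) = 11.045460; V(4,4) = 17.717358
Backward induction: V(k, i) = exp(-r*dt) * [p * V(k+1, i) + (1-p) * V(k+1, i+1)]; then take max(V_cont, immediate exercise) for American.
  V(3,0) = exp(-r*dt) * [p*0.000000 + (1-p)*0.000000] = 0.000000; exercise = 0.000000; V(3,0) = max -> 0.000000
  V(3,1) = exp(-r*dt) * [p*0.000000 + (1-p)*3.770000] = 1.375313; exercise = 0.000000; V(3,1) = max -> 1.375313
  V(3,2) = exp(-r*dt) * [p*3.770000 + (1-p)*11.045460] = 6.378452; exercise = 7.486477; V(3,2) = max -> 7.486477
  V(3,3) = exp(-r*dt) * [p*11.045460 + (1-p)*17.717358] = 13.345598; exercise = 14.453623; V(3,3) = max -> 14.453623
  V(2,0) = exp(-r*dt) * [p*0.000000 + (1-p)*1.375313] = 0.501720; exercise = 0.000000; V(2,0) = max -> 0.501720
  V(2,1) = exp(-r*dt) * [p*1.375313 + (1-p)*7.486477] = 3.588032; exercise = 3.770000; V(2,1) = max -> 3.770000
  V(2,2) = exp(-r*dt) * [p*7.486477 + (1-p)*14.453623] = 9.937435; exercise = 11.045460; V(2,2) = max -> 11.045460
  V(1,0) = exp(-r*dt) * [p*0.501720 + (1-p)*3.770000] = 1.687925; exercise = 0.000000; V(1,0) = max -> 1.687925
  V(1,1) = exp(-r*dt) * [p*3.770000 + (1-p)*11.045460] = 6.378452; exercise = 7.486477; V(1,1) = max -> 7.486477
  V(0,0) = exp(-r*dt) * [p*1.687925 + (1-p)*7.486477] = 3.782816; exercise = 3.770000; V(0,0) = max -> 3.782816

Answer: Price = V(0,0) = 3.7828


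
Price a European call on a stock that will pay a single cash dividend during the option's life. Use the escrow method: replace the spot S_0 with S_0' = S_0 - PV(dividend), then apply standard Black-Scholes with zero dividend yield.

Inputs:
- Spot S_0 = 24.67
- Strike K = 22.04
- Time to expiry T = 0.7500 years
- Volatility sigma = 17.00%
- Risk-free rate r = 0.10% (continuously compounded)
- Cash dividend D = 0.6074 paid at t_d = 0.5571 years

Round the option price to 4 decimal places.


PV(D) = D * exp(-r * t_d) = 0.6074 * 0.99944306 = 0.60706171
S_0' = S_0 - PV(D) = 24.6700 - 0.60706171 = 24.06293829
d1 = (ln(S_0'/K) + (r + sigma^2/2)*T) / (sigma*sqrt(T)) = 0.67516931
d2 = d1 - sigma*sqrt(T) = 0.52794500
exp(-rT) = 0.99925028
N(d1) = 0.75021590; N(d2) = 0.70123124
C = S_0' * N(d1) - K * exp(-rT) * N(d2) = 24.06293829 * 0.75021590 - 22.0400 * 0.99925028 * 0.70123124 = 2.6088

Answer: Price = 2.6088


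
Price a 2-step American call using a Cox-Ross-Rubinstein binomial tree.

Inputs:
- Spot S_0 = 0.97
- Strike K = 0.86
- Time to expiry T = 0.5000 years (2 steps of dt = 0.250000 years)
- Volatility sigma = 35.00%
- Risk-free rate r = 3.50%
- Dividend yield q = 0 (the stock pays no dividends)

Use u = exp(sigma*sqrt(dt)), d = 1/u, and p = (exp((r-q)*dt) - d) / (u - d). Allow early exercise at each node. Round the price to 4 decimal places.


Answer: Price = V(0,0) = 0.1716

Derivation:
dt = T/N = 0.250000
u = exp(sigma*sqrt(dt)) = 1.191246; d = 1/u = 0.839457
p = (exp((r-q)*dt) - d) / (u - d) = 0.481343
Discount per step: exp(-r*dt) = 0.991288
Stock lattice S(k, i) with i counting down-moves:
  k=0: S(0,0) = 0.9700
  k=1: S(1,0) = 1.1555; S(1,1) = 0.8143
  k=2: S(2,0) = 1.3765; S(2,1) = 0.9700; S(2,2) = 0.6835
Terminal payoffs V(N, i) = max(S_T - K, 0):
  V(2,0) = 0.516496; V(2,1) = 0.110000; V(2,2) = 0.000000
Backward induction: V(k, i) = exp(-r*dt) * [p * V(k+1, i) + (1-p) * V(k+1, i+1)]; then take max(V_cont, immediate exercise) for American.
  V(1,0) = exp(-r*dt) * [p*0.516496 + (1-p)*0.110000] = 0.303001; exercise = 0.295509; V(1,0) = max -> 0.303001
  V(1,1) = exp(-r*dt) * [p*0.110000 + (1-p)*0.000000] = 0.052486; exercise = 0.000000; V(1,1) = max -> 0.052486
  V(0,0) = exp(-r*dt) * [p*0.303001 + (1-p)*0.052486] = 0.171562; exercise = 0.110000; V(0,0) = max -> 0.171562


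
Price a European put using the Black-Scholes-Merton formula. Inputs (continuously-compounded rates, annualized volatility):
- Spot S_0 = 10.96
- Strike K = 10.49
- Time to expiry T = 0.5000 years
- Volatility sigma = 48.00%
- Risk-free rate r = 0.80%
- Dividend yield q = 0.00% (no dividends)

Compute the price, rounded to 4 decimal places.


d1 = (ln(S/K) + (r - q + 0.5*sigma^2) * T) / (sigma * sqrt(T)) = 0.31062570
d2 = d1 - sigma * sqrt(T) = -0.02878555
exp(-rT) = 0.99600799; exp(-qT) = 1.00000000
P = K * exp(-rT) * N(-d2) - S_0 * exp(-qT) * N(-d1)
N(-d1) = 0.37804259; N(-d2) = 0.51148219
P = 10.4900 * 0.99600799 * 0.51148219 - 10.9600 * 1.00000000 * 0.37804259 = 1.2007

Answer: Price = 1.2007
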